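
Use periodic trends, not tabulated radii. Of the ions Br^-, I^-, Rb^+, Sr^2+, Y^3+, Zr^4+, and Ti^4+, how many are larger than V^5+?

7

V^5+ (Z=23, 18 e⁻), Ti^4+ (Z=22, 18 e⁻), Zr^4+ (Z=40, 36 e⁻), Y^3+ (Z=39, 36 e⁻), Sr^2+ (Z=38, 36 e⁻), Rb^+ (Z=37, 36 e⁻), Br^- (Z=35, 36 e⁻), I^- (Z=53, 54 e⁻). V^5+ < Ti^4+ (both 18 e⁻, Z=23>22); Ti^4+ < Zr^4+ (same group, 1 shell fewer); Zr^4+ < Y^3+ (both 36 e⁻, Z=40>39); Y^3+ < Sr^2+ (both 36 e⁻, Z=39>38); Sr^2+ < Rb^+ (isoelectronic, higher Z=38 is smaller); Rb^+ < Br^- (isoelectronic, higher Z=37 is smaller); Br^- < I^- (same group, period 4 vs 5).
Overall: V^5+ < Ti^4+ < Zr^4+ < Y^3+ < Sr^2+ < Rb^+ < Br^- < I^-. V^5+ has 0 below it and 7 above. Count: 7.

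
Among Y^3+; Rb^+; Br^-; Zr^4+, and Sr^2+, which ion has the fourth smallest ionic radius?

Rb^+

All of these have 36 electrons (isoelectronic). With the same electron cloud, the ion with the most protons pulls it in tightest. Nuclear charges: Zr^4+ (Z=40), Y^3+ (Z=39), Sr^2+ (Z=38), Rb^+ (Z=37), Br^- (Z=35). Highest Z is smallest.
Full ascending order: Zr^4+ < Y^3+ < Sr^2+ < Rb^+ < Br^-. Counting from the smallest, position 4 is Rb^+.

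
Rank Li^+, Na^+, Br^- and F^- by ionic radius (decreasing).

Li^+: 2 e⁻, Z=3, Na^+: 10 e⁻, Z=11, F^-: 10 e⁻, Z=9, Br^-: 36 e⁻, Z=35. Li^+ < Na^+ (same group, period 2 vs 3); Na^+ < F^- (both 10 e⁻, Z=11>9); F^- < Br^- (same group, 2 shells fewer).

Br^- > F^- > Na^+ > Li^+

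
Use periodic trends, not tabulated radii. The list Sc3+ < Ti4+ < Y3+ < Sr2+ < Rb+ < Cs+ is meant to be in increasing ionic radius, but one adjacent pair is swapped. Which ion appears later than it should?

Ti4+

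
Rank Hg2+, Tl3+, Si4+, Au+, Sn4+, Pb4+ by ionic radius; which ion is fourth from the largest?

Electron counts and nuclear charges: Si4+ has 10 e⁻ (Z=14), Sn4+ has 46 e⁻ (Z=50), Pb4+ has 78 e⁻ (Z=82), Tl3+ has 78 e⁻ (Z=81), Hg2+ has 78 e⁻ (Z=80), Au+ has 78 e⁻ (Z=79). Si4+ < Sn4+ (same group, period 3 vs 5); Sn4+ < Pb4+ (same group, 1 shell fewer); Pb4+ < Tl3+ (isoelectronic, higher Z=82 is smaller); Tl3+ < Hg2+ (isoelectronic, higher Z=81 is smaller); Hg2+ < Au+ (both 78 e⁻, Z=80>79).
So the order is Si4+ < Sn4+ < Pb4+ < Tl3+ < Hg2+ < Au+; the 4th-largest ion is Pb4+.

Pb4+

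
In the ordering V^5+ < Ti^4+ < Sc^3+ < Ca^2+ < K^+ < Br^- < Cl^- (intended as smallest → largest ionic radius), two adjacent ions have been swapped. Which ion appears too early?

Br^-

Check each adjacent pair. Br^- and Cl^- are reversed: Cl^- and Br^- are in one column with the same charge; the lighter period-3 ion has one fewer shell and is smaller. No other neighbouring pair contradicts the periodic trends, so Br^- is the ion listed too early.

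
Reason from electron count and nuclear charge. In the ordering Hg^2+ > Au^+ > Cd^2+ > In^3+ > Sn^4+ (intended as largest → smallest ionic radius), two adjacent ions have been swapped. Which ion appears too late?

Au^+

Compare adjacent ions: Hg^2+ and Au^+ share 78 electrons; the higher nuclear charge on Hg (Z=80) contracts it more, so Hg^2+ < Au^+ — yet in this decreasing list Hg^2+ sits before Au^+. Nothing else is reversed, so Au^+ should move one place to the left.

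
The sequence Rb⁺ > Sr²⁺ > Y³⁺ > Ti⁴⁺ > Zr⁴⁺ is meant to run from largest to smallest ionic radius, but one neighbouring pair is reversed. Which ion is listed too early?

Ti⁴⁺

Check each adjacent pair. Ti⁴⁺ and Zr⁴⁺ are reversed: both in group 4 with the same charge; Ti⁴⁺ (period 4) has the smaller radius. No other neighbouring pair contradicts the periodic trends, so Ti⁴⁺ is the ion listed too early.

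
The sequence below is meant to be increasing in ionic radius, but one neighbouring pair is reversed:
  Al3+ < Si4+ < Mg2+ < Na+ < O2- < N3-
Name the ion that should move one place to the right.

Al3+

The pair Al3+, Si4+ is the wrong way round — both have 10 electrons but Z(Si)=14 > Z(Al)=13, so Si4+ should be the smaller of the two. All other adjacent pairs agree with periodic trends, so Al3+ is the misplaced ion.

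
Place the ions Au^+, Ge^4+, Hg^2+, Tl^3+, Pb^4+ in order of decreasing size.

Au^+ > Hg^2+ > Tl^3+ > Pb^4+ > Ge^4+

Electron counts and nuclear charges: Ge^4+: 28 e⁻, Z=32, Pb^4+: 78 e⁻, Z=82, Tl^3+: 78 e⁻, Z=81, Hg^2+: 78 e⁻, Z=80, Au^+: 78 e⁻, Z=79. Ge^4+ < Pb^4+ (same group, period 4 vs 6); Pb^4+ < Tl^3+ (both 78 e⁻, Z=82>81); Tl^3+ < Hg^2+ (isoelectronic, higher Z=81 is smaller); Hg^2+ < Au^+ (isoelectronic, higher Z=80 is smaller).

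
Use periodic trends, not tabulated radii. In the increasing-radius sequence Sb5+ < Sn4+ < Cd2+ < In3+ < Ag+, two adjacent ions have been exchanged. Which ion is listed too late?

In3+

Check each adjacent pair. Cd2+ and In3+ are reversed: both have 46 electrons but Z(In)=49 > Z(Cd)=48, so In3+ should be the smaller of the two. No other neighbouring pair contradicts the periodic trends, so In3+ is the ion listed too late.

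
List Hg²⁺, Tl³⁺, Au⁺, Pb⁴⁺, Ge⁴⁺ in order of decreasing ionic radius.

Ge⁴⁺: 28 e⁻, Z=32, Pb⁴⁺: 78 e⁻, Z=82, Tl³⁺: 78 e⁻, Z=81, Hg²⁺: 78 e⁻, Z=80, Au⁺: 78 e⁻, Z=79. Ge⁴⁺ < Pb⁴⁺ (same group, period 4 vs 6); Pb⁴⁺ < Tl³⁺ (both 78 e⁻, Z=82>81); Tl³⁺ < Hg²⁺ (both 78 e⁻, Z=81>80); Hg²⁺ < Au⁺ (both 78 e⁻, Z=80>79).

Au⁺ > Hg²⁺ > Tl³⁺ > Pb⁴⁺ > Ge⁴⁺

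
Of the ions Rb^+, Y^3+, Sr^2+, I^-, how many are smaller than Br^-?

3

Work out protons and electrons: Y^3+: 36 e⁻, Z=39, Sr^2+: 36 e⁻, Z=38, Rb^+: 36 e⁻, Z=37, Br^-: 36 e⁻, Z=35, I^-: 54 e⁻, Z=53. Y^3+ < Sr^2+ (isoelectronic, higher Z=39 is smaller); Sr^2+ < Rb^+ (isoelectronic, higher Z=38 is smaller); Rb^+ < Br^- (isoelectronic, higher Z=37 is smaller); Br^- < I^- (same group, 1 shell fewer).
Placing each against Br^-: smaller — Y^3+, Sr^2+, Rb^+; larger — I^-. That's 3.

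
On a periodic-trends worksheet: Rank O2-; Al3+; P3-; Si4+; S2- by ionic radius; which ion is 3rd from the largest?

Work out protons and electrons: Si4+: 10 e⁻, Z=14, Al3+: 10 e⁻, Z=13, O2-: 10 e⁻, Z=8, S2-: 18 e⁻, Z=16, P3-: 18 e⁻, Z=15. Si4+ < Al3+ (both 10 e⁻, Z=14>13); Al3+ < O2- (both 10 e⁻, Z=13>8); O2- < S2- (same group, period 2 vs 3); S2- < P3- (isoelectronic, higher Z=16 is smaller).
Full ascending order: Si4+ < Al3+ < O2- < S2- < P3-. Counting from the largest, position 3 is O2-.

O2-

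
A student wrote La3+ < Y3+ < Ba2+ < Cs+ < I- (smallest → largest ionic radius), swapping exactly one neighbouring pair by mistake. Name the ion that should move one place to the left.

Y3+

Scanning neighbour by neighbour, only La3+/Y3+ violates a trend: same group and charge — period 5 sits above period 6, so Y3+ is smaller. That makes Y3+ the one sitting a position late relative to where it belongs.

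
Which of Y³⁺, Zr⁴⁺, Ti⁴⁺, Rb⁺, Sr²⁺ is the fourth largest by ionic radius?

First list Z and electron count for each: Ti⁴⁺ (Z=22, 18 e⁻), Zr⁴⁺ (Z=40, 36 e⁻), Y³⁺ (Z=39, 36 e⁻), Sr²⁺ (Z=38, 36 e⁻), Rb⁺ (Z=37, 36 e⁻). Ti⁴⁺ < Zr⁴⁺ (same group, 1 shell fewer); Zr⁴⁺ < Y³⁺ (both 36 e⁻, Z=40>39); Y³⁺ < Sr²⁺ (isoelectronic, higher Z=39 is smaller); Sr²⁺ < Rb⁺ (isoelectronic, higher Z=38 is smaller).
Ordering: Ti⁴⁺ < Zr⁴⁺ < Y³⁺ < Sr²⁺ < Rb⁺. The fourth largest is Zr⁴⁺.

Zr⁴⁺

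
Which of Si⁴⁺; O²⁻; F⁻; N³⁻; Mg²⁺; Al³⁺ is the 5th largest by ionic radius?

Each ion has 10 electrons. The ranking follows nuclear charge in reverse — greater Z gives a smaller radius. Si⁴⁺ (Z=14), Al³⁺ (Z=13), Mg²⁺ (Z=12), F⁻ (Z=9), O²⁻ (Z=8), N³⁻ (Z=7).
Full ascending order: Si⁴⁺ < Al³⁺ < Mg²⁺ < F⁻ < O²⁻ < N³⁻. Counting from the largest, position 5 is Al³⁺.

Al³⁺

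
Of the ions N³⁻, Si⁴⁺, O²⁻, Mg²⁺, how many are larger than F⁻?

Each ion has 10 electrons. The ranking follows nuclear charge in reverse — greater Z gives a smaller radius. Si⁴⁺ (Z=14), Mg²⁺ (Z=12), F⁻ (Z=9), O²⁻ (Z=8), N³⁻ (Z=7).
Placing each against F⁻: smaller — Si⁴⁺, Mg²⁺; larger — O²⁻, N³⁻. Count: 2.

2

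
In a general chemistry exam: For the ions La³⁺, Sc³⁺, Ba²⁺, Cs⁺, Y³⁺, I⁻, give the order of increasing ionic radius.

Sc³⁺ < Y³⁺ < La³⁺ < Ba²⁺ < Cs⁺ < I⁻

Electron counts and nuclear charges: Sc³⁺: 18 e⁻, Z=21, Y³⁺: 36 e⁻, Z=39, La³⁺: 54 e⁻, Z=57, Ba²⁺: 54 e⁻, Z=56, Cs⁺: 54 e⁻, Z=55, I⁻: 54 e⁻, Z=53. Sc³⁺ < Y³⁺ (same group, 1 shell fewer); Y³⁺ < La³⁺ (same group, 1 shell fewer); La³⁺ < Ba²⁺ (both 54 e⁻, Z=57>56); Ba²⁺ < Cs⁺ (isoelectronic, higher Z=56 is smaller); Cs⁺ < I⁻ (isoelectronic, higher Z=55 is smaller).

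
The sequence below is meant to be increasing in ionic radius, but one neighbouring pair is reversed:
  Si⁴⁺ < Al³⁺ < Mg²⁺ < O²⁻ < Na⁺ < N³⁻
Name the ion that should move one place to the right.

O²⁻

The pair O²⁻, Na⁺ is the wrong way round — both have 10 electrons but Z(Na)=11 > Z(O)=8, so Na⁺ should be the smaller of the two. All other adjacent pairs agree with periodic trends, so O²⁻ is the misplaced ion.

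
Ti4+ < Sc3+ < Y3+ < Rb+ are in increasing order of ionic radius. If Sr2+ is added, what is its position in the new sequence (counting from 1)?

4

Electron counts and nuclear charges: Ti4+: 18 e⁻, Z=22, Sc3+: 18 e⁻, Z=21, Y3+: 36 e⁻, Z=39, Sr2+: 36 e⁻, Z=38, Rb+: 36 e⁻, Z=37. Ti4+ < Sc3+ (isoelectronic, higher Z=22 is smaller); Sc3+ < Y3+ (same group, 1 shell fewer); Y3+ < Sr2+ (both 36 e⁻, Z=39>38); Sr2+ < Rb+ (both 36 e⁻, Z=38>37).
Merged order: Ti4+ < Sc3+ < Y3+ < Sr2+ < Rb+ — Sr2+ is number 4.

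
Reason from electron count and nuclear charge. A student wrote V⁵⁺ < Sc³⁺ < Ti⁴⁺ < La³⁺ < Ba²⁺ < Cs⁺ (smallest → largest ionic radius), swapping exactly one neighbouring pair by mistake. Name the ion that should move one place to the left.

The pair Sc³⁺, Ti⁴⁺ is the wrong way round — both have 18 electrons but Z(Ti)=22 > Z(Sc)=21, so Ti⁴⁺ should be the smaller of the two. All other adjacent pairs agree with periodic trends, so Ti⁴⁺ is the misplaced ion.

Ti⁴⁺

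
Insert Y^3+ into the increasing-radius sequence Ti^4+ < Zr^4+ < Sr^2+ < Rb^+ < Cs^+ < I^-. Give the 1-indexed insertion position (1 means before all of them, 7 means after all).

Ti^4+ (Z=22, 18 e⁻), Zr^4+ (Z=40, 36 e⁻), Y^3+ (Z=39, 36 e⁻), Sr^2+ (Z=38, 36 e⁻), Rb^+ (Z=37, 36 e⁻), Cs^+ (Z=55, 54 e⁻), I^- (Z=53, 54 e⁻). Ti^4+ < Zr^4+ (same group, 1 shell fewer); Zr^4+ < Y^3+ (isoelectronic, higher Z=40 is smaller); Y^3+ < Sr^2+ (both 36 e⁻, Z=39>38); Sr^2+ < Rb^+ (both 36 e⁻, Z=38>37); Rb^+ < Cs^+ (same group, period 5 vs 6); Cs^+ < I^- (isoelectronic, higher Z=55 is smaller).
With Y^3+ included the full order is Ti^4+ < Zr^4+ < Y^3+ < Sr^2+ < Rb^+ < Cs^+ < I^-, so it takes position 3.

3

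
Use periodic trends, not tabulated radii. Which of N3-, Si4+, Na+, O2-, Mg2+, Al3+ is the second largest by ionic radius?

O2-

These species are isoelectronic with 10 electrons. The only difference is the number of protons: Si4+ (Z=14), Al3+ (Z=13), Mg2+ (Z=12), Na+ (Z=11), O2- (Z=8), N3- (Z=7). The strongest nuclear pull (Si4+) gives the smallest ion.
So the order is Si4+ < Al3+ < Mg2+ < Na+ < O2- < N3-; the 2nd-largest ion is O2-.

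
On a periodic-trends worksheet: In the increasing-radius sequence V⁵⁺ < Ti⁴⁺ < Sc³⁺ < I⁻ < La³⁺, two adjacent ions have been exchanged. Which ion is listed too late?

Check each adjacent pair. I⁻ and La³⁺ are reversed: both have 54 electrons but Z(La)=57 > Z(I)=53, so La³⁺ should be the smaller of the two. No other neighbouring pair contradicts the periodic trends, so La³⁺ is the ion listed too late.

La³⁺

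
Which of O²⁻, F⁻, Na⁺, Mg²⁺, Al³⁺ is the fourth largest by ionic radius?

All of these have 10 electrons (isoelectronic). With the same electron cloud, the ion with the most protons pulls it in tightest. Nuclear charges: Al³⁺ (Z=13), Mg²⁺ (Z=12), Na⁺ (Z=11), F⁻ (Z=9), O²⁻ (Z=8). Highest Z is smallest.
So the order is Al³⁺ < Mg²⁺ < Na⁺ < F⁻ < O²⁻; the 4th-largest ion is Mg²⁺.

Mg²⁺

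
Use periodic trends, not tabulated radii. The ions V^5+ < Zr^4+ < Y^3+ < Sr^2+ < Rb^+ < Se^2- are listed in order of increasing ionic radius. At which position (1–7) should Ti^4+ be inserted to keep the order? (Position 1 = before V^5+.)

2

First list Z and electron count for each: V^5+: 18 e⁻, Z=23, Ti^4+: 18 e⁻, Z=22, Zr^4+: 36 e⁻, Z=40, Y^3+: 36 e⁻, Z=39, Sr^2+: 36 e⁻, Z=38, Rb^+: 36 e⁻, Z=37, Se^2-: 36 e⁻, Z=34. V^5+ < Ti^4+ (both 18 e⁻, Z=23>22); Ti^4+ < Zr^4+ (same group, 1 shell fewer); Zr^4+ < Y^3+ (isoelectronic, higher Z=40 is smaller); Y^3+ < Sr^2+ (isoelectronic, higher Z=39 is smaller); Sr^2+ < Rb^+ (both 36 e⁻, Z=38>37); Rb^+ < Se^2- (both 36 e⁻, Z=37>34).
With Ti^4+ included the full order is V^5+ < Ti^4+ < Zr^4+ < Y^3+ < Sr^2+ < Rb^+ < Se^2-, so it takes position 2.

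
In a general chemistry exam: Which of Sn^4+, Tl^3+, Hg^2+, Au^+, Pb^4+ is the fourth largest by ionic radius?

Electron counts and nuclear charges: Sn^4+: 46 e⁻, Z=50, Pb^4+: 78 e⁻, Z=82, Tl^3+: 78 e⁻, Z=81, Hg^2+: 78 e⁻, Z=80, Au^+: 78 e⁻, Z=79. Sn^4+ < Pb^4+ (same group, 1 shell fewer); Pb^4+ < Tl^3+ (isoelectronic, higher Z=82 is smaller); Tl^3+ < Hg^2+ (both 78 e⁻, Z=81>80); Hg^2+ < Au^+ (isoelectronic, higher Z=80 is smaller).
That gives Sn^4+ < Pb^4+ < Tl^3+ < Hg^2+ < Au^+. From the largest end, number 4 is Pb^4+.

Pb^4+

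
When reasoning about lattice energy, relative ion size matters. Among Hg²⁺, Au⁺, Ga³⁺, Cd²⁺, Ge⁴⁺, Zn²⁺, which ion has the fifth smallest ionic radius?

Tabulating Z and e⁻: Ge⁴⁺ has 28 e⁻ (Z=32), Ga³⁺ has 28 e⁻ (Z=31), Zn²⁺ has 28 e⁻ (Z=30), Cd²⁺ has 46 e⁻ (Z=48), Hg²⁺ has 78 e⁻ (Z=80), Au⁺ has 78 e⁻ (Z=79). Ge⁴⁺ < Ga³⁺ (both 28 e⁻, Z=32>31); Ga³⁺ < Zn²⁺ (both 28 e⁻, Z=31>30); Zn²⁺ < Cd²⁺ (same group, period 4 vs 5); Cd²⁺ < Hg²⁺ (same group, period 5 vs 6); Hg²⁺ < Au⁺ (both 78 e⁻, Z=80>79).
Ordering: Ge⁴⁺ < Ga³⁺ < Zn²⁺ < Cd²⁺ < Hg²⁺ < Au⁺. The fifth smallest is Hg²⁺.

Hg²⁺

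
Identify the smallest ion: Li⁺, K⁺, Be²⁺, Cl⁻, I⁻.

Electron counts and nuclear charges: Be²⁺ (Z=4, 2 e⁻), Li⁺ (Z=3, 2 e⁻), K⁺ (Z=19, 18 e⁻), Cl⁻ (Z=17, 18 e⁻), I⁻ (Z=53, 54 e⁻). Be²⁺ < Li⁺ (isoelectronic, higher Z=4 is smaller); Li⁺ < K⁺ (same group, 2 shells fewer); K⁺ < Cl⁻ (both 18 e⁻, Z=19>17); Cl⁻ < I⁻ (same group, period 3 vs 5).

Be²⁺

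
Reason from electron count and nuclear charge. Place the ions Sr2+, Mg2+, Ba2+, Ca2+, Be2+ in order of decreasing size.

All are in the same group with charge +2. Radius grows down the group as n (the outermost shell) increases.

Ba2+ > Sr2+ > Ca2+ > Mg2+ > Be2+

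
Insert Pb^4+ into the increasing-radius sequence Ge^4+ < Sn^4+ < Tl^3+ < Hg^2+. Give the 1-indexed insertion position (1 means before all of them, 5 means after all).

3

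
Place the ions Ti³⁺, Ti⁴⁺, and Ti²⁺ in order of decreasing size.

Ti²⁺ > Ti³⁺ > Ti⁴⁺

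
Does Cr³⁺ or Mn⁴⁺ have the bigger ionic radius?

Cr³⁺

All of these have 21 electrons (isoelectronic). With the same electron cloud, the ion with the most protons pulls it in tightest. Nuclear charges: Mn⁴⁺ (Z=25), Cr³⁺ (Z=24). Highest Z is smallest.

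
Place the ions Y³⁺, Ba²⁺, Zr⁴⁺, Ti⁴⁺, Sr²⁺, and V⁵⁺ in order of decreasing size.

V⁵⁺: 18 e⁻, Z=23, Ti⁴⁺: 18 e⁻, Z=22, Zr⁴⁺: 36 e⁻, Z=40, Y³⁺: 36 e⁻, Z=39, Sr²⁺: 36 e⁻, Z=38, Ba²⁺: 54 e⁻, Z=56. V⁵⁺ < Ti⁴⁺ (both 18 e⁻, Z=23>22); Ti⁴⁺ < Zr⁴⁺ (same group, 1 shell fewer); Zr⁴⁺ < Y³⁺ (both 36 e⁻, Z=40>39); Y³⁺ < Sr²⁺ (both 36 e⁻, Z=39>38); Sr²⁺ < Ba²⁺ (same group, period 5 vs 6).

Ba²⁺ > Sr²⁺ > Y³⁺ > Zr⁴⁺ > Ti⁴⁺ > V⁵⁺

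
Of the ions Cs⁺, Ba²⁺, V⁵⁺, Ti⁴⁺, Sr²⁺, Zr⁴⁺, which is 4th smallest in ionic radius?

Sr²⁺

V⁵⁺ (Z=23, 18 e⁻), Ti⁴⁺ (Z=22, 18 e⁻), Zr⁴⁺ (Z=40, 36 e⁻), Sr²⁺ (Z=38, 36 e⁻), Ba²⁺ (Z=56, 54 e⁻), Cs⁺ (Z=55, 54 e⁻). V⁵⁺ < Ti⁴⁺ (both 18 e⁻, Z=23>22); Ti⁴⁺ < Zr⁴⁺ (same group, 1 shell fewer); Zr⁴⁺ < Sr²⁺ (both 36 e⁻, Z=40>38); Sr²⁺ < Ba²⁺ (same group, 1 shell fewer); Ba²⁺ < Cs⁺ (isoelectronic, higher Z=56 is smaller).
So the order is V⁵⁺ < Ti⁴⁺ < Zr⁴⁺ < Sr²⁺ < Ba²⁺ < Cs⁺; the 4th-smallest ion is Sr²⁺.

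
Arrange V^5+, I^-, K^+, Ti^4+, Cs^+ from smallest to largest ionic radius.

V^5+ < Ti^4+ < K^+ < Cs^+ < I^-

First list Z and electron count for each: V^5+ (Z=23, 18 e⁻), Ti^4+ (Z=22, 18 e⁻), K^+ (Z=19, 18 e⁻), Cs^+ (Z=55, 54 e⁻), I^- (Z=53, 54 e⁻). V^5+ < Ti^4+ (both 18 e⁻, Z=23>22); Ti^4+ < K^+ (both 18 e⁻, Z=22>19); K^+ < Cs^+ (same group, 2 shells fewer); Cs^+ < I^- (both 54 e⁻, Z=55>53).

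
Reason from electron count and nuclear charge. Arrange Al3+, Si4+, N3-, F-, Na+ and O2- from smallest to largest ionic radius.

Si4+ < Al3+ < Na+ < F- < O2- < N3-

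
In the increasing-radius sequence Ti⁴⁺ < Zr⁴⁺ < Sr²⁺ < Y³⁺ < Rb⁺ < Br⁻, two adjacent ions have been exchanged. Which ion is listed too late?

Y³⁺

Check each adjacent pair. Sr²⁺ and Y³⁺ are reversed: both have 36 electrons but Z(Y)=39 > Z(Sr)=38, so Y³⁺ should be the smaller of the two. No other neighbouring pair contradicts the periodic trends, so Y³⁺ is the ion listed too late.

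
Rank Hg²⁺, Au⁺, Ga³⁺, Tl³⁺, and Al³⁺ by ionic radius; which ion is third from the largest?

Work out protons and electrons: Al³⁺: 10 e⁻, Z=13, Ga³⁺: 28 e⁻, Z=31, Tl³⁺: 78 e⁻, Z=81, Hg²⁺: 78 e⁻, Z=80, Au⁺: 78 e⁻, Z=79. Al³⁺ < Ga³⁺ (same group, 1 shell fewer); Ga³⁺ < Tl³⁺ (same group, period 4 vs 6); Tl³⁺ < Hg²⁺ (both 78 e⁻, Z=81>80); Hg²⁺ < Au⁺ (both 78 e⁻, Z=80>79).
So the order is Al³⁺ < Ga³⁺ < Tl³⁺ < Hg²⁺ < Au⁺; the 3rd-largest ion is Tl³⁺.

Tl³⁺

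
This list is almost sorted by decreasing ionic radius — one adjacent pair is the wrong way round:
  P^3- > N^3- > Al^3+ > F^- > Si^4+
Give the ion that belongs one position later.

Al^3+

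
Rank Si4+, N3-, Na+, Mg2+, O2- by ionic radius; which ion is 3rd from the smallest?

Each ion has 10 electrons. The ranking follows nuclear charge in reverse — greater Z gives a smaller radius. Si4+ (Z=14), Mg2+ (Z=12), Na+ (Z=11), O2- (Z=8), N3- (Z=7).
So the order is Si4+ < Mg2+ < Na+ < O2- < N3-; the 3rd-smallest ion is Na+.

Na+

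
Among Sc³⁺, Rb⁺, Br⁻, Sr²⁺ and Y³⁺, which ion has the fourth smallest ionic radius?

Rb⁺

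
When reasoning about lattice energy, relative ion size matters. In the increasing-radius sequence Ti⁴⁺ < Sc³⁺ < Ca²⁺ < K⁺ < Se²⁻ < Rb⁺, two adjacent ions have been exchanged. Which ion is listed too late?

Rb⁺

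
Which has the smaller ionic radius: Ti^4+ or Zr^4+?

Same group, same charge. Going down the group adds an extra shell of electrons, so the ion gets larger: Ti^4+ is highest in the group and smallest.

Ti^4+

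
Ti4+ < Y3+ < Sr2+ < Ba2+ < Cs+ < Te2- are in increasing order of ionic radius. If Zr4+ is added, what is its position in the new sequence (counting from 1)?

2

First list Z and electron count for each: Ti4+ (Z=22, 18 e⁻), Zr4+ (Z=40, 36 e⁻), Y3+ (Z=39, 36 e⁻), Sr2+ (Z=38, 36 e⁻), Ba2+ (Z=56, 54 e⁻), Cs+ (Z=55, 54 e⁻), Te2- (Z=52, 54 e⁻). Ti4+ < Zr4+ (same group, 1 shell fewer); Zr4+ < Y3+ (both 36 e⁻, Z=40>39); Y3+ < Sr2+ (isoelectronic, higher Z=39 is smaller); Sr2+ < Ba2+ (same group, 1 shell fewer); Ba2+ < Cs+ (isoelectronic, higher Z=56 is smaller); Cs+ < Te2- (isoelectronic, higher Z=55 is smaller).
Merged order: Ti4+ < Zr4+ < Y3+ < Sr2+ < Ba2+ < Cs+ < Te2- — Zr4+ is number 2.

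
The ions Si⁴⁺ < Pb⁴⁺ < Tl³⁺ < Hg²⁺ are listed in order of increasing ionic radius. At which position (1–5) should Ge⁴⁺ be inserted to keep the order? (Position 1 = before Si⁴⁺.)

2

First list Z and electron count for each: Si⁴⁺: 10 e⁻, Z=14, Ge⁴⁺: 28 e⁻, Z=32, Pb⁴⁺: 78 e⁻, Z=82, Tl³⁺: 78 e⁻, Z=81, Hg²⁺: 78 e⁻, Z=80. Si⁴⁺ < Ge⁴⁺ (same group, period 3 vs 4); Ge⁴⁺ < Pb⁴⁺ (same group, period 4 vs 6); Pb⁴⁺ < Tl³⁺ (isoelectronic, higher Z=82 is smaller); Tl³⁺ < Hg²⁺ (isoelectronic, higher Z=81 is smaller).
Putting Ge⁴⁺ in gives Si⁴⁺ < Ge⁴⁺ < Pb⁴⁺ < Tl³⁺ < Hg²⁺; it lands at slot 2.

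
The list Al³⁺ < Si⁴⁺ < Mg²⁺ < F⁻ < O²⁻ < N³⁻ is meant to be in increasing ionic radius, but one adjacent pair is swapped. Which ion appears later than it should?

Si⁴⁺

Compare adjacent ions: they are isoelectronic (10 e⁻) and Si has more protons than Al (14 vs 13), making Si⁴⁺ smaller — yet in this increasing list Al³⁺ sits before Si⁴⁺. Nothing else is reversed, so Si⁴⁺ should move one place to the left.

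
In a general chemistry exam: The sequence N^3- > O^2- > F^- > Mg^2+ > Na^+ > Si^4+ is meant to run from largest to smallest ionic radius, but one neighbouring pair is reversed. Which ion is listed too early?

Compare adjacent ions: both have 10 electrons but Z(Mg)=12 > Z(Na)=11, so Mg^2+ should be the smaller of the two — yet in this decreasing list Mg^2+ sits before Na^+. Nothing else is reversed, so Mg^2+ should move one place to the right.

Mg^2+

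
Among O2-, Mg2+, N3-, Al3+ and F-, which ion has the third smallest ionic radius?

F-

All of these have 10 electrons (isoelectronic). With the same electron cloud, the ion with the most protons pulls it in tightest. Nuclear charges: Al3+ (Z=13), Mg2+ (Z=12), F- (Z=9), O2- (Z=8), N3- (Z=7). Highest Z is smallest.
Ordering: Al3+ < Mg2+ < F- < O2- < N3-. The third smallest is F-.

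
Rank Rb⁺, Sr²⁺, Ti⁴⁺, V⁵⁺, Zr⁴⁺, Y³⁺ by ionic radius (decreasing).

Work out protons and electrons: V⁵⁺ (Z=23, 18 e⁻), Ti⁴⁺ (Z=22, 18 e⁻), Zr⁴⁺ (Z=40, 36 e⁻), Y³⁺ (Z=39, 36 e⁻), Sr²⁺ (Z=38, 36 e⁻), Rb⁺ (Z=37, 36 e⁻). V⁵⁺ < Ti⁴⁺ (both 18 e⁻, Z=23>22); Ti⁴⁺ < Zr⁴⁺ (same group, period 4 vs 5); Zr⁴⁺ < Y³⁺ (both 36 e⁻, Z=40>39); Y³⁺ < Sr²⁺ (both 36 e⁻, Z=39>38); Sr²⁺ < Rb⁺ (isoelectronic, higher Z=38 is smaller).

Rb⁺ > Sr²⁺ > Y³⁺ > Zr⁴⁺ > Ti⁴⁺ > V⁵⁺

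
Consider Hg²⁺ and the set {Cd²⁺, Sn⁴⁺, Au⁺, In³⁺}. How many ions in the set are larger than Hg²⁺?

1

First list Z and electron count for each: Sn⁴⁺ has 46 e⁻ (Z=50), In³⁺ has 46 e⁻ (Z=49), Cd²⁺ has 46 e⁻ (Z=48), Hg²⁺ has 78 e⁻ (Z=80), Au⁺ has 78 e⁻ (Z=79). Sn⁴⁺ < In³⁺ (both 46 e⁻, Z=50>49); In³⁺ < Cd²⁺ (both 46 e⁻, Z=49>48); Cd²⁺ < Hg²⁺ (same group, period 5 vs 6); Hg²⁺ < Au⁺ (isoelectronic, higher Z=80 is smaller).
Overall: Sn⁴⁺ < In³⁺ < Cd²⁺ < Hg²⁺ < Au⁺. Hg²⁺ has 3 below it and 1 above. That's 1.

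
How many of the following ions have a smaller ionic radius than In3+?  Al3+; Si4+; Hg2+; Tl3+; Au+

2

Tabulating Z and e⁻: Si4+: 10 e⁻, Z=14, Al3+: 10 e⁻, Z=13, In3+: 46 e⁻, Z=49, Tl3+: 78 e⁻, Z=81, Hg2+: 78 e⁻, Z=80, Au+: 78 e⁻, Z=79. Si4+ < Al3+ (both 10 e⁻, Z=14>13); Al3+ < In3+ (same group, period 3 vs 5); In3+ < Tl3+ (same group, period 5 vs 6); Tl3+ < Hg2+ (isoelectronic, higher Z=81 is smaller); Hg2+ < Au+ (both 78 e⁻, Z=80>79).
Relative to In3+, the ions that are smaller are Si4+, Al3+. Count: 2.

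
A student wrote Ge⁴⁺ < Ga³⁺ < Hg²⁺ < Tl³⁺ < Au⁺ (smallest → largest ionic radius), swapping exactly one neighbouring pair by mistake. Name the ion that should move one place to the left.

Tl³⁺

Compare adjacent ions: they are isoelectronic (78 e⁻) and Tl has more protons than Hg (81 vs 80), making Tl³⁺ smaller — yet in this increasing list Hg²⁺ sits before Tl³⁺. Nothing else is reversed, so Tl³⁺ should move one place to the left.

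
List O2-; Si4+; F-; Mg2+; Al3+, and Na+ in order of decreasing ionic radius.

Each ion has 10 electrons. The ranking follows nuclear charge in reverse — greater Z gives a smaller radius. Si4+ (Z=14), Al3+ (Z=13), Mg2+ (Z=12), Na+ (Z=11), F- (Z=9), O2- (Z=8).

O2- > F- > Na+ > Mg2+ > Al3+ > Si4+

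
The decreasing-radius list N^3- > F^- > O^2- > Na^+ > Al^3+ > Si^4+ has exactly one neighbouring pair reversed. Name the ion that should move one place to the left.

O^2-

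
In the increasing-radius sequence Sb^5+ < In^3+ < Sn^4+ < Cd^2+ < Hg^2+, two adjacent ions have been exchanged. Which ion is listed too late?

Sn^4+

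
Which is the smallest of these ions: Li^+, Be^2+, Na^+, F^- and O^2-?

Electron counts and nuclear charges: Be^2+: 2 e⁻, Z=4, Li^+: 2 e⁻, Z=3, Na^+: 10 e⁻, Z=11, F^-: 10 e⁻, Z=9, O^2-: 10 e⁻, Z=8. Be^2+ < Li^+ (isoelectronic, higher Z=4 is smaller); Li^+ < Na^+ (same group, period 2 vs 3); Na^+ < F^- (isoelectronic, higher Z=11 is smaller); F^- < O^2- (isoelectronic, higher Z=9 is smaller).

Be^2+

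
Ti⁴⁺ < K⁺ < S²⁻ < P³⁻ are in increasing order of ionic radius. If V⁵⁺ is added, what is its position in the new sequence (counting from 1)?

These species are isoelectronic with 18 electrons. The only difference is the number of protons: V⁵⁺ (Z=23), Ti⁴⁺ (Z=22), K⁺ (Z=19), S²⁻ (Z=16), P³⁻ (Z=15). The strongest nuclear pull (V⁵⁺) gives the smallest ion.
With V⁵⁺ included the full order is V⁵⁺ < Ti⁴⁺ < K⁺ < S²⁻ < P³⁻, so it takes position 1.

1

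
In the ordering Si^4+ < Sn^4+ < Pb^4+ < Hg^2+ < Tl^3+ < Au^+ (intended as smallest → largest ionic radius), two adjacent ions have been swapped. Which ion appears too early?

The pair Hg^2+, Tl^3+ is the wrong way round — they are isoelectronic (78 e⁻) and Tl has more protons than Hg (81 vs 80), making Tl^3+ smaller. All other adjacent pairs agree with periodic trends, so Hg^2+ is the misplaced ion.

Hg^2+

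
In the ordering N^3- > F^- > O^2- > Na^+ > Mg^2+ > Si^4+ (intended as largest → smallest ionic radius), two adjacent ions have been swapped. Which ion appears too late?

Check each adjacent pair. F^- and O^2- are reversed: F^- and O^2- share 10 electrons; the higher nuclear charge on F (Z=9) contracts it more, so F^- < O^2-. No other neighbouring pair contradicts the periodic trends, so O^2- is the ion listed too late.

O^2-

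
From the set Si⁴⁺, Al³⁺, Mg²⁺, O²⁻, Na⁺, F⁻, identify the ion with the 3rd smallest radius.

Mg²⁺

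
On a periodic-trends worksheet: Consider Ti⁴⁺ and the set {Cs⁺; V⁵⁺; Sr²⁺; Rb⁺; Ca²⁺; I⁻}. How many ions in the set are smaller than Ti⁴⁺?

1

Tabulating Z and e⁻: V⁵⁺ (Z=23, 18 e⁻), Ti⁴⁺ (Z=22, 18 e⁻), Ca²⁺ (Z=20, 18 e⁻), Sr²⁺ (Z=38, 36 e⁻), Rb⁺ (Z=37, 36 e⁻), Cs⁺ (Z=55, 54 e⁻), I⁻ (Z=53, 54 e⁻). V⁵⁺ < Ti⁴⁺ (isoelectronic, higher Z=23 is smaller); Ti⁴⁺ < Ca²⁺ (both 18 e⁻, Z=22>20); Ca²⁺ < Sr²⁺ (same group, 1 shell fewer); Sr²⁺ < Rb⁺ (isoelectronic, higher Z=38 is smaller); Rb⁺ < Cs⁺ (same group, 1 shell fewer); Cs⁺ < I⁻ (isoelectronic, higher Z=55 is smaller).
Placing each against Ti⁴⁺: smaller — V⁵⁺; larger — Ca²⁺, Sr²⁺, Rb⁺, Cs⁺, I⁻. So 1 is smaller.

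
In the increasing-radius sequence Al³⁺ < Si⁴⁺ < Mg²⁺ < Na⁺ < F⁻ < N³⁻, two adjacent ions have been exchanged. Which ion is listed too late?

Scanning neighbour by neighbour, only Al³⁺/Si⁴⁺ violates a trend: Si⁴⁺ and Al³⁺ share 10 electrons; the higher nuclear charge on Si (Z=14) contracts it more, so Si⁴⁺ < Al³⁺. That makes Si⁴⁺ the one sitting a position late relative to where it belongs.

Si⁴⁺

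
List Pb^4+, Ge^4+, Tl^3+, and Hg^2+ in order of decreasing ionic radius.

Hg^2+ > Tl^3+ > Pb^4+ > Ge^4+

Work out protons and electrons: Ge^4+: 28 e⁻, Z=32, Pb^4+: 78 e⁻, Z=82, Tl^3+: 78 e⁻, Z=81, Hg^2+: 78 e⁻, Z=80. Ge^4+ < Pb^4+ (same group, 2 shells fewer); Pb^4+ < Tl^3+ (both 78 e⁻, Z=82>81); Tl^3+ < Hg^2+ (both 78 e⁻, Z=81>80).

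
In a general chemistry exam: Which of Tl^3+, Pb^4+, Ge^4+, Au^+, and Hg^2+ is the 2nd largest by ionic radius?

Hg^2+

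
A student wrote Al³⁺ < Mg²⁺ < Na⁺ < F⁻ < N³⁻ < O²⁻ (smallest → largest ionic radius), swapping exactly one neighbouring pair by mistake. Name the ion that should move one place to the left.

O²⁻

Scanning neighbour by neighbour, only N³⁻/O²⁻ violates a trend: both have 10 electrons but Z(O)=8 > Z(N)=7, so O²⁻ should be the smaller of the two. That makes O²⁻ the one sitting a position late relative to where it belongs.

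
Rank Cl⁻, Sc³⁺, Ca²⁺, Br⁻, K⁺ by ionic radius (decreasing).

First list Z and electron count for each: Sc³⁺ (Z=21, 18 e⁻), Ca²⁺ (Z=20, 18 e⁻), K⁺ (Z=19, 18 e⁻), Cl⁻ (Z=17, 18 e⁻), Br⁻ (Z=35, 36 e⁻). Sc³⁺ < Ca²⁺ (isoelectronic, higher Z=21 is smaller); Ca²⁺ < K⁺ (both 18 e⁻, Z=20>19); K⁺ < Cl⁻ (both 18 e⁻, Z=19>17); Cl⁻ < Br⁻ (same group, period 3 vs 4).

Br⁻ > Cl⁻ > K⁺ > Ca²⁺ > Sc³⁺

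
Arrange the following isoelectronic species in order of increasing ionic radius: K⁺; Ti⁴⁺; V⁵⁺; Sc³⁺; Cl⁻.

V⁵⁺ < Ti⁴⁺ < Sc³⁺ < K⁺ < Cl⁻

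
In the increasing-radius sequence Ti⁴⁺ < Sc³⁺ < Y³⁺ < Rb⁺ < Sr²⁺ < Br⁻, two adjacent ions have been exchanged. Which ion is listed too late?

Compare adjacent ions: they are isoelectronic (36 e⁻) and Sr has more protons than Rb (38 vs 37), making Sr²⁺ smaller — yet in this increasing list Rb⁺ sits before Sr²⁺. Nothing else is reversed, so Sr²⁺ should move one place to the left.

Sr²⁺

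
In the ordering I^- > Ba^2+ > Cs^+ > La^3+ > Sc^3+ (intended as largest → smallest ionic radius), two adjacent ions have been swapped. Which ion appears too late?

Check each adjacent pair. Ba^2+ and Cs^+ are reversed: Ba^2+ and Cs^+ share 54 electrons; the higher nuclear charge on Ba (Z=56) contracts it more, so Ba^2+ < Cs^+. No other neighbouring pair contradicts the periodic trends, so Cs^+ is the ion listed too late.

Cs^+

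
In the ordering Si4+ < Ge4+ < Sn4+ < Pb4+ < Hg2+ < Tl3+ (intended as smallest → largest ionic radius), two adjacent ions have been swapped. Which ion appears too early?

Hg2+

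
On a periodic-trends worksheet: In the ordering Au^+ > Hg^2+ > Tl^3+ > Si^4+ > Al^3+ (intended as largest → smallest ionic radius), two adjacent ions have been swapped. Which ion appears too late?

Scanning neighbour by neighbour, only Si^4+/Al^3+ violates a trend: both have 10 electrons but Z(Si)=14 > Z(Al)=13, so Si^4+ should be the smaller of the two. That makes Al^3+ the one sitting a position late relative to where it belongs.

Al^3+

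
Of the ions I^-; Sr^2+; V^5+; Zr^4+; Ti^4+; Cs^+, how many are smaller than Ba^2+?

Electron counts and nuclear charges: V^5+: 18 e⁻, Z=23, Ti^4+: 18 e⁻, Z=22, Zr^4+: 36 e⁻, Z=40, Sr^2+: 36 e⁻, Z=38, Ba^2+: 54 e⁻, Z=56, Cs^+: 54 e⁻, Z=55, I^-: 54 e⁻, Z=53. V^5+ < Ti^4+ (isoelectronic, higher Z=23 is smaller); Ti^4+ < Zr^4+ (same group, 1 shell fewer); Zr^4+ < Sr^2+ (isoelectronic, higher Z=40 is smaller); Sr^2+ < Ba^2+ (same group, period 5 vs 6); Ba^2+ < Cs^+ (both 54 e⁻, Z=56>55); Cs^+ < I^- (isoelectronic, higher Z=55 is smaller).
Ordering all of them (including Ba^2+) by radius gives V^5+ < Ti^4+ < Zr^4+ < Sr^2+ < Ba^2+ < Cs^+ < I^-. So 4 are smaller.

4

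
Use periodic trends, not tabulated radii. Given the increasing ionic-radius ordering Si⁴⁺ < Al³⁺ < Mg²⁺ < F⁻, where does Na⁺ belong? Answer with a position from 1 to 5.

4

All of these have 10 electrons (isoelectronic). With the same electron cloud, the ion with the most protons pulls it in tightest. Nuclear charges: Si⁴⁺ (Z=14), Al³⁺ (Z=13), Mg²⁺ (Z=12), Na⁺ (Z=11), F⁻ (Z=9). Highest Z is smallest.
With Na⁺ included the full order is Si⁴⁺ < Al³⁺ < Mg²⁺ < Na⁺ < F⁻, so it takes position 4.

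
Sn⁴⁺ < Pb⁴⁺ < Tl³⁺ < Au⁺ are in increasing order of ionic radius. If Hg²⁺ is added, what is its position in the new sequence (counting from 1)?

Tabulating Z and e⁻: Sn⁴⁺: 46 e⁻, Z=50, Pb⁴⁺: 78 e⁻, Z=82, Tl³⁺: 78 e⁻, Z=81, Hg²⁺: 78 e⁻, Z=80, Au⁺: 78 e⁻, Z=79. Sn⁴⁺ < Pb⁴⁺ (same group, 1 shell fewer); Pb⁴⁺ < Tl³⁺ (isoelectronic, higher Z=82 is smaller); Tl³⁺ < Hg²⁺ (isoelectronic, higher Z=81 is smaller); Hg²⁺ < Au⁺ (both 78 e⁻, Z=80>79).
With Hg²⁺ included the full order is Sn⁴⁺ < Pb⁴⁺ < Tl³⁺ < Hg²⁺ < Au⁺, so it takes position 4.

4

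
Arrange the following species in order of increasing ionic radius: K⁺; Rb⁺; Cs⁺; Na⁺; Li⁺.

Li⁺ < Na⁺ < K⁺ < Rb⁺ < Cs⁺

These ions sit in one column with identical charge. Each step down the periodic table adds a principal shell, increasing the radius.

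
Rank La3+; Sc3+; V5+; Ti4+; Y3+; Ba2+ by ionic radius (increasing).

Tabulating Z and e⁻: V5+ (Z=23, 18 e⁻), Ti4+ (Z=22, 18 e⁻), Sc3+ (Z=21, 18 e⁻), Y3+ (Z=39, 36 e⁻), La3+ (Z=57, 54 e⁻), Ba2+ (Z=56, 54 e⁻). V5+ < Ti4+ (isoelectronic, higher Z=23 is smaller); Ti4+ < Sc3+ (isoelectronic, higher Z=22 is smaller); Sc3+ < Y3+ (same group, 1 shell fewer); Y3+ < La3+ (same group, 1 shell fewer); La3+ < Ba2+ (isoelectronic, higher Z=57 is smaller).

V5+ < Ti4+ < Sc3+ < Y3+ < La3+ < Ba2+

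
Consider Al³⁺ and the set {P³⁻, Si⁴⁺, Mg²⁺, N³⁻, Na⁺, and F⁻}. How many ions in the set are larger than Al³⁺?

5

Electron counts and nuclear charges: Si⁴⁺ (Z=14, 10 e⁻), Al³⁺ (Z=13, 10 e⁻), Mg²⁺ (Z=12, 10 e⁻), Na⁺ (Z=11, 10 e⁻), F⁻ (Z=9, 10 e⁻), N³⁻ (Z=7, 10 e⁻), P³⁻ (Z=15, 18 e⁻). Si⁴⁺ < Al³⁺ (both 10 e⁻, Z=14>13); Al³⁺ < Mg²⁺ (both 10 e⁻, Z=13>12); Mg²⁺ < Na⁺ (isoelectronic, higher Z=12 is smaller); Na⁺ < F⁻ (isoelectronic, higher Z=11 is smaller); F⁻ < N³⁻ (isoelectronic, higher Z=9 is smaller); N³⁻ < P³⁻ (same group, 1 shell fewer).
Placing each against Al³⁺: smaller — Si⁴⁺; larger — Mg²⁺, Na⁺, F⁻, N³⁻, P³⁻. So 5 are larger.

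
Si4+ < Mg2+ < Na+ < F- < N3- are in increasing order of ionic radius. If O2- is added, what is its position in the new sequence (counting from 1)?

Each ion has 10 electrons. The ranking follows nuclear charge in reverse — greater Z gives a smaller radius. Si4+ (Z=14), Mg2+ (Z=12), Na+ (Z=11), F- (Z=9), O2- (Z=8), N3- (Z=7).
Putting O2- in gives Si4+ < Mg2+ < Na+ < F- < O2- < N3-; it lands at slot 5.

5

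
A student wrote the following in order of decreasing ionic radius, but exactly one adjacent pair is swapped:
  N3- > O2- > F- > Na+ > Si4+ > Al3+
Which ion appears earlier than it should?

Compare adjacent ions: Si4+ and Al3+ share 10 electrons; the higher nuclear charge on Si (Z=14) contracts it more, so Si4+ < Al3+ — yet in this decreasing list Si4+ sits before Al3+. Nothing else is reversed, so Si4+ should move one place to the right.

Si4+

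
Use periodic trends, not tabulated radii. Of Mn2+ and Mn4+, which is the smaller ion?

For a single element, ionic radius drops as positive charge rises — Mn4+ < Mn2+.

Mn4+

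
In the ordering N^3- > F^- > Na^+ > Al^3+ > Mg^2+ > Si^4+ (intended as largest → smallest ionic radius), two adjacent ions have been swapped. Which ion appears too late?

The pair Al^3+, Mg^2+ is the wrong way round — Al^3+ and Mg^2+ share 10 electrons; the higher nuclear charge on Al (Z=13) contracts it more, so Al^3+ < Mg^2+. All other adjacent pairs agree with periodic trends, so Mg^2+ is the misplaced ion.

Mg^2+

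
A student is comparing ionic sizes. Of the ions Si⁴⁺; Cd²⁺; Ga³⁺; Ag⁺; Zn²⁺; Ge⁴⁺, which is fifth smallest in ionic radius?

Cd²⁺

Electron counts and nuclear charges: Si⁴⁺ (Z=14, 10 e⁻), Ge⁴⁺ (Z=32, 28 e⁻), Ga³⁺ (Z=31, 28 e⁻), Zn²⁺ (Z=30, 28 e⁻), Cd²⁺ (Z=48, 46 e⁻), Ag⁺ (Z=47, 46 e⁻). Si⁴⁺ < Ge⁴⁺ (same group, period 3 vs 4); Ge⁴⁺ < Ga³⁺ (isoelectronic, higher Z=32 is smaller); Ga³⁺ < Zn²⁺ (isoelectronic, higher Z=31 is smaller); Zn²⁺ < Cd²⁺ (same group, 1 shell fewer); Cd²⁺ < Ag⁺ (both 46 e⁻, Z=48>47).
So the order is Si⁴⁺ < Ge⁴⁺ < Ga³⁺ < Zn²⁺ < Cd²⁺ < Ag⁺; the 5th-smallest ion is Cd²⁺.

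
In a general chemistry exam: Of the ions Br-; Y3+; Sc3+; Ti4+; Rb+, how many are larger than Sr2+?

2

Tabulating Z and e⁻: Ti4+ (Z=22, 18 e⁻), Sc3+ (Z=21, 18 e⁻), Y3+ (Z=39, 36 e⁻), Sr2+ (Z=38, 36 e⁻), Rb+ (Z=37, 36 e⁻), Br- (Z=35, 36 e⁻). Ti4+ < Sc3+ (isoelectronic, higher Z=22 is smaller); Sc3+ < Y3+ (same group, 1 shell fewer); Y3+ < Sr2+ (both 36 e⁻, Z=39>38); Sr2+ < Rb+ (isoelectronic, higher Z=38 is smaller); Rb+ < Br- (isoelectronic, higher Z=37 is smaller).
Relative to Sr2+, the ions that are larger are Rb+, Br-. That's 2.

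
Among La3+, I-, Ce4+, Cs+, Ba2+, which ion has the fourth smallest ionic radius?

Cs+

Isoelectronic series (54 e⁻ each). Size is set by nuclear charge: more protons means a smaller ion. Ce4+ (Z=58), La3+ (Z=57), Ba2+ (Z=56), Cs+ (Z=55), I- (Z=53).
Ordering: Ce4+ < La3+ < Ba2+ < Cs+ < I-. The fourth smallest is Cs+.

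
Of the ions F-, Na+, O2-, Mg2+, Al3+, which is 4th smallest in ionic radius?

F-

All of these have 10 electrons (isoelectronic). With the same electron cloud, the ion with the most protons pulls it in tightest. Nuclear charges: Al3+ (Z=13), Mg2+ (Z=12), Na+ (Z=11), F- (Z=9), O2- (Z=8). Highest Z is smallest.
That gives Al3+ < Mg2+ < Na+ < F- < O2-. From the smallest end, number 4 is F-.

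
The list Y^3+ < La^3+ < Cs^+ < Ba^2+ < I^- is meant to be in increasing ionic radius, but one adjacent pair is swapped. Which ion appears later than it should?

Ba^2+

Scanning neighbour by neighbour, only Cs^+/Ba^2+ violates a trend: both have 54 electrons but Z(Ba)=56 > Z(Cs)=55, so Ba^2+ should be the smaller of the two. That makes Ba^2+ the one sitting a position late relative to where it belongs.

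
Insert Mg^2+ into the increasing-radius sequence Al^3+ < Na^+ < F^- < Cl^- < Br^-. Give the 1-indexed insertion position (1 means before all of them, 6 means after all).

Tabulating Z and e⁻: Al^3+ has 10 e⁻ (Z=13), Mg^2+ has 10 e⁻ (Z=12), Na^+ has 10 e⁻ (Z=11), F^- has 10 e⁻ (Z=9), Cl^- has 18 e⁻ (Z=17), Br^- has 36 e⁻ (Z=35). Al^3+ < Mg^2+ (both 10 e⁻, Z=13>12); Mg^2+ < Na^+ (isoelectronic, higher Z=12 is smaller); Na^+ < F^- (isoelectronic, higher Z=11 is smaller); F^- < Cl^- (same group, period 2 vs 3); Cl^- < Br^- (same group, period 3 vs 4).
Merged order: Al^3+ < Mg^2+ < Na^+ < F^- < Cl^- < Br^- — Mg^2+ is number 2.

2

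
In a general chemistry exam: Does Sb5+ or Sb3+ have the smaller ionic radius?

For a single element, ionic radius drops as positive charge rises — Sb5+ < Sb3+.

Sb5+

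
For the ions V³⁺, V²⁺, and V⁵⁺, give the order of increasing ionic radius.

V⁵⁺ < V³⁺ < V²⁺

These are all V ions. Removing more electrons (higher positive charge) pulls the remaining electrons in closer, so V⁵⁺ is smallest and V²⁺ is largest.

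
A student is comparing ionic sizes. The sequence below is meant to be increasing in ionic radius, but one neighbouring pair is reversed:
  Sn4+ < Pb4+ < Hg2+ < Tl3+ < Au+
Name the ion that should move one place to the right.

Check each adjacent pair. Hg2+ and Tl3+ are reversed: both have 78 electrons but Z(Tl)=81 > Z(Hg)=80, so Tl3+ should be the smaller of the two. No other neighbouring pair contradicts the periodic trends, so Hg2+ is the ion listed too early.

Hg2+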